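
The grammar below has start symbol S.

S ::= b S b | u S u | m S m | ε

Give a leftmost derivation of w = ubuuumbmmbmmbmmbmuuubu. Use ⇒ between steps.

S ⇒ uSu ⇒ ubSbu ⇒ ubuSubu ⇒ ubuuSuubu ⇒ ubuuuSuuubu ⇒ ubuuumSmuuubu ⇒ ubuuumbSbmuuubu ⇒ ubuuumbmSmbmuuubu ⇒ ubuuumbmmSmmbmuuubu ⇒ ubuuumbmmbSbmmbmuuubu ⇒ ubuuumbmmbmSmbmmbmuuubu ⇒ ubuuumbmmbmmbmmbmuuubu

S ⇒ uSu   [S ::= u S u]
uSu ⇒ ubSbu   [S ::= b S b]
ubSbu ⇒ ubuSubu   [S ::= u S u]
ubuSubu ⇒ ubuuSuubu   [S ::= u S u]
ubuuSuubu ⇒ ubuuuSuuubu   [S ::= u S u]
ubuuuSuuubu ⇒ ubuuumSmuuubu   [S ::= m S m]
ubuuumSmuuubu ⇒ ubuuumbSbmuuubu   [S ::= b S b]
ubuuumbSbmuuubu ⇒ ubuuumbmSmbmuuubu   [S ::= m S m]
ubuuumbmSmbmuuubu ⇒ ubuuumbmmSmmbmuuubu   [S ::= m S m]
ubuuumbmmSmmbmuuubu ⇒ ubuuumbmmbSbmmbmuuubu   [S ::= b S b]
ubuuumbmmbSbmmbmuuubu ⇒ ubuuumbmmbmSmbmmbmuuubu   [S ::= m S m]
ubuuumbmmbmSmbmmbmuuubu ⇒ ubuuumbmmbmmbmmbmuuubu   [S ::= ε]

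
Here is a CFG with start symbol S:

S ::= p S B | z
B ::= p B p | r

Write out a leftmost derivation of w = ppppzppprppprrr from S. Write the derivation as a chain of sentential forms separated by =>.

S => pSB => ppSBB => pppSBBB => ppppSBBBB => ppppzBBBB => ppppzpBpBBB => ppppzppBppBBB => ppppzpppBpppBBB => ppppzppprpppBBB => ppppzppprppprBB => ppppzppprppprrB => ppppzppprppprrr

S => pSB   [S ::= p S B]
pSB => ppSBB   [S ::= p S B]
ppSBB => pppSBBB   [S ::= p S B]
pppSBBB => ppppSBBBB   [S ::= p S B]
ppppSBBBB => ppppzBBBB   [S ::= z]
ppppzBBBB => ppppzpBpBBB   [B ::= p B p]
ppppzpBpBBB => ppppzppBppBBB   [B ::= p B p]
ppppzppBppBBB => ppppzpppBpppBBB   [B ::= p B p]
ppppzpppBpppBBB => ppppzppprpppBBB   [B ::= r]
ppppzppprpppBBB => ppppzppprppprBB   [B ::= r]
ppppzppprppprBB => ppppzppprppprrB   [B ::= r]
ppppzppprppprrB => ppppzppprppprrr   [B ::= r]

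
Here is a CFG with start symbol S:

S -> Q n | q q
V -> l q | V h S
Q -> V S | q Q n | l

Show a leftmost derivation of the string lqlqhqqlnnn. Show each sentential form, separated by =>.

S => Qn => VSn => lqSn => lqQnn => lqVSnn => lqVhSSnn => lqlqhSSnn => lqlqhqqSnn => lqlqhqqQnnn => lqlqhqqlnnn

S => Qn   [S -> Q n]
Qn => VSn   [Q -> V S]
VSn => lqSn   [V -> l q]
lqSn => lqQnn   [S -> Q n]
lqQnn => lqVSnn   [Q -> V S]
lqVSnn => lqVhSSnn   [V -> V h S]
lqVhSSnn => lqlqhSSnn   [V -> l q]
lqlqhSSnn => lqlqhqqSnn   [S -> q q]
lqlqhqqSnn => lqlqhqqQnnn   [S -> Q n]
lqlqhqqQnnn => lqlqhqqlnnn   [Q -> l]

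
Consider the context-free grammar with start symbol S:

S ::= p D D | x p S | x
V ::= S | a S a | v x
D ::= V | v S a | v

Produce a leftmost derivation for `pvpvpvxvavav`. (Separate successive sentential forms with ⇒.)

S ⇒ pDD ⇒ pvSaD ⇒ pvpDDaD ⇒ pvpvSaDaD ⇒ pvpvpDDaDaD ⇒ pvpvpVDaDaD ⇒ pvpvpvxDaDaD ⇒ pvpvpvxvaDaD ⇒ pvpvpvxvavaD ⇒ pvpvpvxvavav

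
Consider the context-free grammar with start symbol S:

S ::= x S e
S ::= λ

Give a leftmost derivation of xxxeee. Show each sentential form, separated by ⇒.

S ⇒ xSe ⇒ xxSee ⇒ xxxSeee ⇒ xxxeee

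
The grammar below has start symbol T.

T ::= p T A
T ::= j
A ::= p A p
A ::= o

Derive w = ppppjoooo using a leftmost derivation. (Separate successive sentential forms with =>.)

T => pTA   [T ::= p T A]
pTA => ppTAA   [T ::= p T A]
ppTAA => pppTAAA   [T ::= p T A]
pppTAAA => ppppTAAAA   [T ::= p T A]
ppppTAAAA => ppppjAAAA   [T ::= j]
ppppjAAAA => ppppjoAAA   [A ::= o]
ppppjoAAA => ppppjooAA   [A ::= o]
ppppjooAA => ppppjoooA   [A ::= o]
ppppjoooA => ppppjoooo   [A ::= o]

T => pTA => ppTAA => pppTAAA => ppppTAAAA => ppppjAAAA => ppppjoAAA => ppppjooAA => ppppjoooA => ppppjoooo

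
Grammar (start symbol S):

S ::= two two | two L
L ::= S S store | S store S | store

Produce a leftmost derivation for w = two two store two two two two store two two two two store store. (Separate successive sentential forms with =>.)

S => two L   [S ::= two L]
two L => two S S store   [L ::= S S store]
two S S store => two two L S store   [S ::= two L]
two two L S store => two two store S store   [L ::= store]
two two store S store => two two store two L store   [S ::= two L]
two two store two L store => two two store two S S store store   [L ::= S S store]
two two store two S S store store => two two store two two L S store store   [S ::= two L]
two two store two two L S store store => two two store two two S store S S store store   [L ::= S store S]
two two store two two S store S S store store => two two store two two two two store S S store store   [S ::= two two]
two two store two two two two store S S store store => two two store two two two two store two two S store store   [S ::= two two]
two two store two two two two store two two S store store => two two store two two two two store two two two two store store   [S ::= two two]

S => two L => two S S store => two two L S store => two two store S store => two two store two L store => two two store two S S store store => two two store two two L S store store => two two store two two S store S S store store => two two store two two two two store S S store store => two two store two two two two store two two S store store => two two store two two two two store two two two two store store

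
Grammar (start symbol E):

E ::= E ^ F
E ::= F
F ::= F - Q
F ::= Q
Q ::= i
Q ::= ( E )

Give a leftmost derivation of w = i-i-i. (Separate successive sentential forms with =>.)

E => F => F-Q => F-Q-Q => Q-Q-Q => i-Q-Q => i-i-Q => i-i-i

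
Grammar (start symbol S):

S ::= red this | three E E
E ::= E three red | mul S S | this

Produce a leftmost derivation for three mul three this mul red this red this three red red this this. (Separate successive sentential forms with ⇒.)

S ⇒ three E E ⇒ three mul S S E ⇒ three mul three E E S E ⇒ three mul three this E S E ⇒ three mul three this E three red S E ⇒ three mul three this mul S S three red S E ⇒ three mul three this mul red this S three red S E ⇒ three mul three this mul red this red this three red S E ⇒ three mul three this mul red this red this three red red this E ⇒ three mul three this mul red this red this three red red this this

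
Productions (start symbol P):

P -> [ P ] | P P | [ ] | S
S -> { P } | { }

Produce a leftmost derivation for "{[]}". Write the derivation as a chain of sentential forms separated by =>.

P => S => {P} => {[]}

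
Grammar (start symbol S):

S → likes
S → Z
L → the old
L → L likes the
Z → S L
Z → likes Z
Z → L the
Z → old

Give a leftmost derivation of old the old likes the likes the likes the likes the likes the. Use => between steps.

S => Z => S L => Z L => old L => old L likes the => old L likes the likes the => old L likes the likes the likes the => old L likes the likes the likes the likes the => old L likes the likes the likes the likes the likes the => old the old likes the likes the likes the likes the likes the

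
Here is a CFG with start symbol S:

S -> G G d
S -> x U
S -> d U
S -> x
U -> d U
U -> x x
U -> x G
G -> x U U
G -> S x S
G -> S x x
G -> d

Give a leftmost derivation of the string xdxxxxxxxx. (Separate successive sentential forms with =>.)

S => xU   [S -> x U]
xU => xdU   [U -> d U]
xdU => xdxG   [U -> x G]
xdxG => xdxxUU   [G -> x U U]
xdxxUU => xdxxxGU   [U -> x G]
xdxxxGU => xdxxxSxSU   [G -> S x S]
xdxxxSxSU => xdxxxxxSU   [S -> x]
xdxxxxxSU => xdxxxxxxU   [S -> x]
xdxxxxxxU => xdxxxxxxxx   [U -> x x]

S => xU => xdU => xdxG => xdxxUU => xdxxxGU => xdxxxSxSU => xdxxxxxSU => xdxxxxxxU => xdxxxxxxxx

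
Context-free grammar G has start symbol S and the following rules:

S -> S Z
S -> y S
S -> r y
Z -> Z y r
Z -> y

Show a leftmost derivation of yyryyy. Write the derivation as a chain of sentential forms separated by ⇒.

S ⇒ SZ   [S -> S Z]
SZ ⇒ ySZ   [S -> y S]
ySZ ⇒ yySZ   [S -> y S]
yySZ ⇒ yySZZ   [S -> S Z]
yySZZ ⇒ yyryZZ   [S -> r y]
yyryZZ ⇒ yyryyZ   [Z -> y]
yyryyZ ⇒ yyryyy   [Z -> y]

S⇒SZ⇒ySZ⇒yySZ⇒yySZZ⇒yyryZZ⇒yyryyZ⇒yyryyy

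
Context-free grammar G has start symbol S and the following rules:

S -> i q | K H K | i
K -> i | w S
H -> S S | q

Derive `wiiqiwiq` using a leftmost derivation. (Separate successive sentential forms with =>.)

S => KHK => wSHK => wiHK => wiSSK => wiiqSK => wiiqiK => wiiqiwS => wiiqiwiq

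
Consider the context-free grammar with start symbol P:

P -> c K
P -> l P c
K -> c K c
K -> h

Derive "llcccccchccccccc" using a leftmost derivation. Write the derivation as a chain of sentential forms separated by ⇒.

P⇒lPc⇒llPcc⇒llcKcc⇒llccKccc⇒llcccKcccc⇒llccccKccccc⇒llcccccKcccccc⇒llccccccKccccccc⇒llcccccchccccccc

P ⇒ lPc   [P -> l P c]
lPc ⇒ llPcc   [P -> l P c]
llPcc ⇒ llcKcc   [P -> c K]
llcKcc ⇒ llccKccc   [K -> c K c]
llccKccc ⇒ llcccKcccc   [K -> c K c]
llcccKcccc ⇒ llccccKccccc   [K -> c K c]
llccccKccccc ⇒ llcccccKcccccc   [K -> c K c]
llcccccKcccccc ⇒ llccccccKccccccc   [K -> c K c]
llccccccKccccccc ⇒ llcccccchccccccc   [K -> h]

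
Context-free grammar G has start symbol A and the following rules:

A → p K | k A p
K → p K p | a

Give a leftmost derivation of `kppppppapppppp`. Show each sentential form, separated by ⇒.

A ⇒ kAp ⇒ kpKp ⇒ kppKpp ⇒ kpppKppp ⇒ kppppKpppp ⇒ kpppppKppppp ⇒ kppppppKpppppp ⇒ kppppppapppppp

A ⇒ kAp   [A → k A p]
kAp ⇒ kpKp   [A → p K]
kpKp ⇒ kppKpp   [K → p K p]
kppKpp ⇒ kpppKppp   [K → p K p]
kpppKppp ⇒ kppppKpppp   [K → p K p]
kppppKpppp ⇒ kpppppKppppp   [K → p K p]
kpppppKppppp ⇒ kppppppKpppppp   [K → p K p]
kppppppKpppppp ⇒ kppppppapppppp   [K → a]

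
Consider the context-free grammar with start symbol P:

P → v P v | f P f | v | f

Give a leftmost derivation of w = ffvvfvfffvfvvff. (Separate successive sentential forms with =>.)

P => fPf => ffPff => ffvPvff => ffvvPvvff => ffvvfPfvvff => ffvvfvPvfvvff => ffvvfvfPfvfvvff => ffvvfvfffvfvvff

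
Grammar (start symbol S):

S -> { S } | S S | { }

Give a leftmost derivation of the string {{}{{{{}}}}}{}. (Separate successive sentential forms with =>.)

S => SS   [S -> S S]
SS => {S}S   [S -> { S }]
{S}S => {SS}S   [S -> S S]
{SS}S => {{}S}S   [S -> { }]
{{}S}S => {{}{S}}S   [S -> { S }]
{{}{S}}S => {{}{{S}}}S   [S -> { S }]
{{}{{S}}}S => {{}{{{S}}}}S   [S -> { S }]
{{}{{{S}}}}S => {{}{{{{}}}}}S   [S -> { }]
{{}{{{{}}}}}S => {{}{{{{}}}}}{}   [S -> { }]

S => SS => {S}S => {SS}S => {{}S}S => {{}{S}}S => {{}{{S}}}S => {{}{{{S}}}}S => {{}{{{{}}}}}S => {{}{{{{}}}}}{}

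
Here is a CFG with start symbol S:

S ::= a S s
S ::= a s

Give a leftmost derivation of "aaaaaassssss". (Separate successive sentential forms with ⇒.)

S ⇒ aSs   [S ::= a S s]
aSs ⇒ aaSss   [S ::= a S s]
aaSss ⇒ aaaSsss   [S ::= a S s]
aaaSsss ⇒ aaaaSssss   [S ::= a S s]
aaaaSssss ⇒ aaaaaSsssss   [S ::= a S s]
aaaaaSsssss ⇒ aaaaaassssss   [S ::= a s]

S ⇒ aSs ⇒ aaSss ⇒ aaaSsss ⇒ aaaaSssss ⇒ aaaaaSsssss ⇒ aaaaaassssss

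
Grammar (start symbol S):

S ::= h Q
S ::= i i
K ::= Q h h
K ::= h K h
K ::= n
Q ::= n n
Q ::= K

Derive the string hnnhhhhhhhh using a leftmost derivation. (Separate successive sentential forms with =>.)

S => hQ => hK => hQhh => hKhh => hQhhhh => hKhhhh => hQhhhhhh => hKhhhhhh => hQhhhhhhhh => hnnhhhhhhhh

S => hQ   [S ::= h Q]
hQ => hK   [Q ::= K]
hK => hQhh   [K ::= Q h h]
hQhh => hKhh   [Q ::= K]
hKhh => hQhhhh   [K ::= Q h h]
hQhhhh => hKhhhh   [Q ::= K]
hKhhhh => hQhhhhhh   [K ::= Q h h]
hQhhhhhh => hKhhhhhh   [Q ::= K]
hKhhhhhh => hQhhhhhhhh   [K ::= Q h h]
hQhhhhhhhh => hnnhhhhhhhh   [Q ::= n n]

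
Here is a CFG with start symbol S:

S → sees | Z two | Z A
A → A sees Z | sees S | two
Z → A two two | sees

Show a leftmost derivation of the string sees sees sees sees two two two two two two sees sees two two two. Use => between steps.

S => Z A   [S → Z A]
Z A => A two two A   [Z → A two two]
A two two A => A sees Z two two A   [A → A sees Z]
A sees Z two two A => sees S sees Z two two A   [A → sees S]
sees S sees Z two two A => sees Z A sees Z two two A   [S → Z A]
sees Z A sees Z two two A => sees A two two A sees Z two two A   [Z → A two two]
sees A two two A sees Z two two A => sees sees S two two A sees Z two two A   [A → sees S]
sees sees S two two A sees Z two two A => sees sees Z two two two A sees Z two two A   [S → Z two]
sees sees Z two two two A sees Z two two A => sees sees A two two two two two A sees Z two two A   [Z → A two two]
sees sees A two two two two two A sees Z two two A => sees sees sees S two two two two two A sees Z two two A   [A → sees S]
sees sees sees S two two two two two A sees Z two two A => sees sees sees sees two two two two two A sees Z two two A   [S → sees]
sees sees sees sees two two two two two A sees Z two two A => sees sees sees sees two two two two two two sees Z two two A   [A → two]
sees sees sees sees two two two two two two sees Z two two A => sees sees sees sees two two two two two two sees sees two two A   [Z → sees]
sees sees sees sees two two two two two two sees sees two two A => sees sees sees sees two two two two two two sees sees two two two   [A → two]

S => Z A => A two two A => A sees Z two two A => sees S sees Z two two A => sees Z A sees Z two two A => sees A two two A sees Z two two A => sees sees S two two A sees Z two two A => sees sees Z two two two A sees Z two two A => sees sees A two two two two two A sees Z two two A => sees sees sees S two two two two two A sees Z two two A => sees sees sees sees two two two two two A sees Z two two A => sees sees sees sees two two two two two two sees Z two two A => sees sees sees sees two two two two two two sees sees two two A => sees sees sees sees two two two two two two sees sees two two two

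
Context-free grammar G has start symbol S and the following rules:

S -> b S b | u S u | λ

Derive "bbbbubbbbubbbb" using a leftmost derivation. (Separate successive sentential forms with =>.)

S=>bSb=>bbSbb=>bbbSbbb=>bbbbSbbbb=>bbbbuSubbbb=>bbbbubSbubbbb=>bbbbubbSbbubbbb=>bbbbubbbbubbbb

S => bSb   [S -> b S b]
bSb => bbSbb   [S -> b S b]
bbSbb => bbbSbbb   [S -> b S b]
bbbSbbb => bbbbSbbbb   [S -> b S b]
bbbbSbbbb => bbbbuSubbbb   [S -> u S u]
bbbbuSubbbb => bbbbubSbubbbb   [S -> b S b]
bbbbubSbubbbb => bbbbubbSbbubbbb   [S -> b S b]
bbbbubbSbbubbbb => bbbbubbbbubbbb   [S -> λ]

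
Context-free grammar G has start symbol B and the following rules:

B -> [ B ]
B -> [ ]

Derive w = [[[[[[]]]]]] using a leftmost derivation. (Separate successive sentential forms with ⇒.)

B ⇒ [B]   [B -> [ B ]]
[B] ⇒ [[B]]   [B -> [ B ]]
[[B]] ⇒ [[[B]]]   [B -> [ B ]]
[[[B]]] ⇒ [[[[B]]]]   [B -> [ B ]]
[[[[B]]]] ⇒ [[[[[B]]]]]   [B -> [ B ]]
[[[[[B]]]]] ⇒ [[[[[[]]]]]]   [B -> [ ]]

B ⇒ [B] ⇒ [[B]] ⇒ [[[B]]] ⇒ [[[[B]]]] ⇒ [[[[[B]]]]] ⇒ [[[[[[]]]]]]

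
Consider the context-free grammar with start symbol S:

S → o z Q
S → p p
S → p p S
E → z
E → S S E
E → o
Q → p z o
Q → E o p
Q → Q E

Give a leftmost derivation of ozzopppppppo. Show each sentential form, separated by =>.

S => ozQ   [S → o z Q]
ozQ => ozQE   [Q → Q E]
ozQE => ozEopE   [Q → E o p]
ozEopE => ozzopE   [E → z]
ozzopE => ozzopSSE   [E → S S E]
ozzopSSE => ozzopppSSE   [S → p p S]
ozzopppSSE => ozzopppppSE   [S → p p]
ozzopppppSE => ozzopppppppE   [S → p p]
ozzopppppppE => ozzopppppppo   [E → o]

S => ozQ => ozQE => ozEopE => ozzopE => ozzopSSE => ozzopppSSE => ozzopppppSE => ozzopppppppE => ozzopppppppo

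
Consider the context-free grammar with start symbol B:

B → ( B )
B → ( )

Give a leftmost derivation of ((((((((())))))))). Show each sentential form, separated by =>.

B => (B)   [B → ( B )]
(B) => ((B))   [B → ( B )]
((B)) => (((B)))   [B → ( B )]
(((B))) => ((((B))))   [B → ( B )]
((((B)))) => (((((B)))))   [B → ( B )]
(((((B))))) => ((((((B))))))   [B → ( B )]
((((((B)))))) => (((((((B)))))))   [B → ( B )]
(((((((B))))))) => ((((((((B))))))))   [B → ( B )]
((((((((B)))))))) => ((((((((()))))))))   [B → ( )]

B => (B) => ((B)) => (((B))) => ((((B)))) => (((((B))))) => ((((((B)))))) => (((((((B))))))) => ((((((((B)))))))) => ((((((((()))))))))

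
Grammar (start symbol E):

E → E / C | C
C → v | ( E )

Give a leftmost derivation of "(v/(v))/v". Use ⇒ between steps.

E ⇒ E/C   [E → E / C]
E/C ⇒ C/C   [E → C]
C/C ⇒ (E)/C   [C → ( E )]
(E)/C ⇒ (E/C)/C   [E → E / C]
(E/C)/C ⇒ (C/C)/C   [E → C]
(C/C)/C ⇒ (v/C)/C   [C → v]
(v/C)/C ⇒ (v/(E))/C   [C → ( E )]
(v/(E))/C ⇒ (v/(C))/C   [E → C]
(v/(C))/C ⇒ (v/(v))/C   [C → v]
(v/(v))/C ⇒ (v/(v))/v   [C → v]

E⇒E/C⇒C/C⇒(E)/C⇒(E/C)/C⇒(C/C)/C⇒(v/C)/C⇒(v/(E))/C⇒(v/(C))/C⇒(v/(v))/C⇒(v/(v))/v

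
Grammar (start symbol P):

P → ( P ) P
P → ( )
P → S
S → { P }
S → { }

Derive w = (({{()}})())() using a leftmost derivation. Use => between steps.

P => (P)P   [P → ( P ) P]
(P)P => ((P)P)P   [P → ( P ) P]
((P)P)P => ((S)P)P   [P → S]
((S)P)P => (({P})P)P   [S → { P }]
(({P})P)P => (({S})P)P   [P → S]
(({S})P)P => (({{P}})P)P   [S → { P }]
(({{P}})P)P => (({{()}})P)P   [P → ( )]
(({{()}})P)P => (({{()}})())P   [P → ( )]
(({{()}})())P => (({{()}})())()   [P → ( )]

P=>(P)P=>((P)P)P=>((S)P)P=>(({P})P)P=>(({S})P)P=>(({{P}})P)P=>(({{()}})P)P=>(({{()}})())P=>(({{()}})())()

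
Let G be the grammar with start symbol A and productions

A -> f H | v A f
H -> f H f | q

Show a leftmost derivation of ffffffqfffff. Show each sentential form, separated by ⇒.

A⇒fH⇒ffHf⇒fffHff⇒ffffHfff⇒fffffHffff⇒ffffffHfffff⇒ffffffqfffff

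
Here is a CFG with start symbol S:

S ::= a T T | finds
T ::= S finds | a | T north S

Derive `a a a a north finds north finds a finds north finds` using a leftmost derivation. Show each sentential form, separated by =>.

S => a T T => a a T => a a T north S => a a S finds north S => a a a T T finds north S => a a a T north S T finds north S => a a a T north S north S T finds north S => a a a a north S north S T finds north S => a a a a north finds north S T finds north S => a a a a north finds north finds T finds north S => a a a a north finds north finds a finds north S => a a a a north finds north finds a finds north finds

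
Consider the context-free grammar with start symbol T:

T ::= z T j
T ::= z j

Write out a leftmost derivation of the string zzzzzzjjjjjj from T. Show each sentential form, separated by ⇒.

T ⇒ zTj   [T ::= z T j]
zTj ⇒ zzTjj   [T ::= z T j]
zzTjj ⇒ zzzTjjj   [T ::= z T j]
zzzTjjj ⇒ zzzzTjjjj   [T ::= z T j]
zzzzTjjjj ⇒ zzzzzTjjjjj   [T ::= z T j]
zzzzzTjjjjj ⇒ zzzzzzjjjjjj   [T ::= z j]

T ⇒ zTj ⇒ zzTjj ⇒ zzzTjjj ⇒ zzzzTjjjj ⇒ zzzzzTjjjjj ⇒ zzzzzzjjjjjj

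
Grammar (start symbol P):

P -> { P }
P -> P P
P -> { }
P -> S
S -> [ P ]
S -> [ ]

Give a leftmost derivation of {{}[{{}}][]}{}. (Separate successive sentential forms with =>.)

P => PP   [P -> P P]
PP => {P}P   [P -> { P }]
{P}P => {PP}P   [P -> P P]
{PP}P => {{}P}P   [P -> { }]
{{}P}P => {{}PP}P   [P -> P P]
{{}PP}P => {{}SP}P   [P -> S]
{{}SP}P => {{}[P]P}P   [S -> [ P ]]
{{}[P]P}P => {{}[{P}]P}P   [P -> { P }]
{{}[{P}]P}P => {{}[{{}}]P}P   [P -> { }]
{{}[{{}}]P}P => {{}[{{}}]S}P   [P -> S]
{{}[{{}}]S}P => {{}[{{}}][]}P   [S -> [ ]]
{{}[{{}}][]}P => {{}[{{}}][]}{}   [P -> { }]

P=>PP=>{P}P=>{PP}P=>{{}P}P=>{{}PP}P=>{{}SP}P=>{{}[P]P}P=>{{}[{P}]P}P=>{{}[{{}}]P}P=>{{}[{{}}]S}P=>{{}[{{}}][]}P=>{{}[{{}}][]}{}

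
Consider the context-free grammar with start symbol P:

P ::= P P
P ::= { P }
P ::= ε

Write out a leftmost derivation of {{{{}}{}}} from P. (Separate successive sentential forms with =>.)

P => {P} => {{P}} => {{PP}} => {{PPP}} => {{{P}PP}} => {{{{P}}PP}} => {{{{}}PP}} => {{{{}}{P}P}} => {{{{}}{}P}} => {{{{}}{}}}

P => {P}   [P ::= { P }]
{P} => {{P}}   [P ::= { P }]
{{P}} => {{PP}}   [P ::= P P]
{{PP}} => {{PPP}}   [P ::= P P]
{{PPP}} => {{{P}PP}}   [P ::= { P }]
{{{P}PP}} => {{{{P}}PP}}   [P ::= { P }]
{{{{P}}PP}} => {{{{}}PP}}   [P ::= ε]
{{{{}}PP}} => {{{{}}{P}P}}   [P ::= { P }]
{{{{}}{P}P}} => {{{{}}{}P}}   [P ::= ε]
{{{{}}{}P}} => {{{{}}{}}}   [P ::= ε]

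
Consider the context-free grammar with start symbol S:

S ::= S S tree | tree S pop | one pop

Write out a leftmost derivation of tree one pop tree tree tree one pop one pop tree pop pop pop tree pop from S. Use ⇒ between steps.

S ⇒ tree S pop ⇒ tree S S tree pop ⇒ tree one pop S tree pop ⇒ tree one pop tree S pop tree pop ⇒ tree one pop tree tree S pop pop tree pop ⇒ tree one pop tree tree tree S pop pop pop tree pop ⇒ tree one pop tree tree tree S S tree pop pop pop tree pop ⇒ tree one pop tree tree tree one pop S tree pop pop pop tree pop ⇒ tree one pop tree tree tree one pop one pop tree pop pop pop tree pop

S ⇒ tree S pop   [S ::= tree S pop]
tree S pop ⇒ tree S S tree pop   [S ::= S S tree]
tree S S tree pop ⇒ tree one pop S tree pop   [S ::= one pop]
tree one pop S tree pop ⇒ tree one pop tree S pop tree pop   [S ::= tree S pop]
tree one pop tree S pop tree pop ⇒ tree one pop tree tree S pop pop tree pop   [S ::= tree S pop]
tree one pop tree tree S pop pop tree pop ⇒ tree one pop tree tree tree S pop pop pop tree pop   [S ::= tree S pop]
tree one pop tree tree tree S pop pop pop tree pop ⇒ tree one pop tree tree tree S S tree pop pop pop tree pop   [S ::= S S tree]
tree one pop tree tree tree S S tree pop pop pop tree pop ⇒ tree one pop tree tree tree one pop S tree pop pop pop tree pop   [S ::= one pop]
tree one pop tree tree tree one pop S tree pop pop pop tree pop ⇒ tree one pop tree tree tree one pop one pop tree pop pop pop tree pop   [S ::= one pop]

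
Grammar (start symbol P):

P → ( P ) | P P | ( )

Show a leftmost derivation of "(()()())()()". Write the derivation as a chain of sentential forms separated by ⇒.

P ⇒ PP ⇒ PPP ⇒ (P)PP ⇒ (PP)PP ⇒ (PPP)PP ⇒ (()PP)PP ⇒ (()()P)PP ⇒ (()()())PP ⇒ (()()())()P ⇒ (()()())()()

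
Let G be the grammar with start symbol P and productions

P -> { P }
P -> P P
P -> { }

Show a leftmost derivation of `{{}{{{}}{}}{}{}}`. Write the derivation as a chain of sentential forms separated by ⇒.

P ⇒ {P}   [P -> { P }]
{P} ⇒ {PP}   [P -> P P]
{PP} ⇒ {PPP}   [P -> P P]
{PPP} ⇒ {PPPP}   [P -> P P]
{PPPP} ⇒ {{}PPP}   [P -> { }]
{{}PPP} ⇒ {{}{P}PP}   [P -> { P }]
{{}{P}PP} ⇒ {{}{PP}PP}   [P -> P P]
{{}{PP}PP} ⇒ {{}{{P}P}PP}   [P -> { P }]
{{}{{P}P}PP} ⇒ {{}{{{}}P}PP}   [P -> { }]
{{}{{{}}P}PP} ⇒ {{}{{{}}{}}PP}   [P -> { }]
{{}{{{}}{}}PP} ⇒ {{}{{{}}{}}{}P}   [P -> { }]
{{}{{{}}{}}{}P} ⇒ {{}{{{}}{}}{}{}}   [P -> { }]

P ⇒ {P} ⇒ {PP} ⇒ {PPP} ⇒ {PPPP} ⇒ {{}PPP} ⇒ {{}{P}PP} ⇒ {{}{PP}PP} ⇒ {{}{{P}P}PP} ⇒ {{}{{{}}P}PP} ⇒ {{}{{{}}{}}PP} ⇒ {{}{{{}}{}}{}P} ⇒ {{}{{{}}{}}{}{}}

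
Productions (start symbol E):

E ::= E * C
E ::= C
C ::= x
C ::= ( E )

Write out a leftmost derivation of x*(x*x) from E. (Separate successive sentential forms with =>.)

E=>E*C=>C*C=>x*C=>x*(E)=>x*(E*C)=>x*(C*C)=>x*(x*C)=>x*(x*x)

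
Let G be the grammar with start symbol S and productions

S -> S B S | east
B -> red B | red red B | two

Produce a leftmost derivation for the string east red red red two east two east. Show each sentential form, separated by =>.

S => S B S   [S -> S B S]
S B S => S B S B S   [S -> S B S]
S B S B S => east B S B S   [S -> east]
east B S B S => east red B S B S   [B -> red B]
east red B S B S => east red red red B S B S   [B -> red red B]
east red red red B S B S => east red red red two S B S   [B -> two]
east red red red two S B S => east red red red two east B S   [S -> east]
east red red red two east B S => east red red red two east two S   [B -> two]
east red red red two east two S => east red red red two east two east   [S -> east]

S => S B S => S B S B S => east B S B S => east red B S B S => east red red red B S B S => east red red red two S B S => east red red red two east B S => east red red red two east two S => east red red red two east two east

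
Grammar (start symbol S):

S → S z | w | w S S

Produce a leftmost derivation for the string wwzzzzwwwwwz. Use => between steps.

S=>Sz=>wSSz=>wSzSz=>wSzzSz=>wSzzzSz=>wSzzzzSz=>wwzzzzSz=>wwzzzzwSSz=>wwzzzzwwSSSz=>wwzzzzwwwSSz=>wwzzzzwwwwSz=>wwzzzzwwwwwz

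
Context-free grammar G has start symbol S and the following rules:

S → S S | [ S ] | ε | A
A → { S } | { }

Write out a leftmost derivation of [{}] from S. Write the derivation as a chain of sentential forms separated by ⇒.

S ⇒ SS ⇒ [S]S ⇒ [SS]S ⇒ [SSS]S ⇒ [ASS]S ⇒ [{}SS]S ⇒ [{}S]S ⇒ [{}]S ⇒ [{}]

S ⇒ SS   [S → S S]
SS ⇒ [S]S   [S → [ S ]]
[S]S ⇒ [SS]S   [S → S S]
[SS]S ⇒ [SSS]S   [S → S S]
[SSS]S ⇒ [ASS]S   [S → A]
[ASS]S ⇒ [{}SS]S   [A → { }]
[{}SS]S ⇒ [{}S]S   [S → ε]
[{}S]S ⇒ [{}]S   [S → ε]
[{}]S ⇒ [{}]   [S → ε]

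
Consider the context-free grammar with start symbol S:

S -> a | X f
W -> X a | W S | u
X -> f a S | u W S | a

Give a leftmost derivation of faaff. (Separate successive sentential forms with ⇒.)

S ⇒ Xf ⇒ faSf ⇒ faXff ⇒ faaff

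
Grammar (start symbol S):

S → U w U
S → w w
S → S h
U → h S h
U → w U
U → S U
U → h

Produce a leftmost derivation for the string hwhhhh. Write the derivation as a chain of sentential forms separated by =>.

S => Sh => Shh => Shhh => UwUhhh => hwUhhh => hwhhhh

S => Sh   [S → S h]
Sh => Shh   [S → S h]
Shh => Shhh   [S → S h]
Shhh => UwUhhh   [S → U w U]
UwUhhh => hwUhhh   [U → h]
hwUhhh => hwhhhh   [U → h]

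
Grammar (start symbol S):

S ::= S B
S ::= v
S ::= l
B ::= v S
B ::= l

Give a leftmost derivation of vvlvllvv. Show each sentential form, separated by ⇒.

S ⇒ SB ⇒ SBB ⇒ SBBB ⇒ vBBB ⇒ vvSBB ⇒ vvlBB ⇒ vvlvSB ⇒ vvlvSBB ⇒ vvlvlBB ⇒ vvlvllB ⇒ vvlvllvS ⇒ vvlvllvv

S ⇒ SB   [S ::= S B]
SB ⇒ SBB   [S ::= S B]
SBB ⇒ SBBB   [S ::= S B]
SBBB ⇒ vBBB   [S ::= v]
vBBB ⇒ vvSBB   [B ::= v S]
vvSBB ⇒ vvlBB   [S ::= l]
vvlBB ⇒ vvlvSB   [B ::= v S]
vvlvSB ⇒ vvlvSBB   [S ::= S B]
vvlvSBB ⇒ vvlvlBB   [S ::= l]
vvlvlBB ⇒ vvlvllB   [B ::= l]
vvlvllB ⇒ vvlvllvS   [B ::= v S]
vvlvllvS ⇒ vvlvllvv   [S ::= v]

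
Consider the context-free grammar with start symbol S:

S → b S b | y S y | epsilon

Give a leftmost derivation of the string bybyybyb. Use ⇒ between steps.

S⇒bSb⇒bySyb⇒bybSbyb⇒bybySybyb⇒bybyybyb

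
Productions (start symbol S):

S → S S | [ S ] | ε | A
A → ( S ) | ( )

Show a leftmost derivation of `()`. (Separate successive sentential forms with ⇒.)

S⇒A⇒(S)⇒()

S ⇒ A   [S → A]
A ⇒ (S)   [A → ( S )]
(S) ⇒ ()   [S → ε]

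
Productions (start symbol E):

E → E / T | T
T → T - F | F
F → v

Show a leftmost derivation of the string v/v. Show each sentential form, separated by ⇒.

E ⇒ E/T ⇒ T/T ⇒ F/T ⇒ v/T ⇒ v/F ⇒ v/v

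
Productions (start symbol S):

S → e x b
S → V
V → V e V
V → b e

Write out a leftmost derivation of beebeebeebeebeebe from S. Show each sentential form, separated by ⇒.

S⇒V⇒VeV⇒VeVeV⇒VeVeVeV⇒VeVeVeVeV⇒VeVeVeVeVeV⇒beeVeVeVeVeV⇒beebeeVeVeVeV⇒beebeebeeVeVeV⇒beebeebeebeeVeV⇒beebeebeebeebeeV⇒beebeebeebeebeebe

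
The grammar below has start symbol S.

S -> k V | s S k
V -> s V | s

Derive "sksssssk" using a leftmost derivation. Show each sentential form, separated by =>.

S => sSk => skVk => sksVk => skssVk => sksssVk => skssssVk => sksssssk

S => sSk   [S -> s S k]
sSk => skVk   [S -> k V]
skVk => sksVk   [V -> s V]
sksVk => skssVk   [V -> s V]
skssVk => sksssVk   [V -> s V]
sksssVk => skssssVk   [V -> s V]
skssssVk => sksssssk   [V -> s]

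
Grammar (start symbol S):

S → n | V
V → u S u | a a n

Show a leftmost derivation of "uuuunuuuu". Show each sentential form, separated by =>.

S => V => uSu => uVu => uuSuu => uuVuu => uuuSuuu => uuuVuuu => uuuuSuuuu => uuuunuuuu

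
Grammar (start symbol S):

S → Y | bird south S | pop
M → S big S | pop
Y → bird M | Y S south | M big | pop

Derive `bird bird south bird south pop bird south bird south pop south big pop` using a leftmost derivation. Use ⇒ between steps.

S ⇒ Y ⇒ bird M ⇒ bird S big S ⇒ bird bird south S big S ⇒ bird bird south bird south S big S ⇒ bird bird south bird south Y big S ⇒ bird bird south bird south Y S south big S ⇒ bird bird south bird south pop S south big S ⇒ bird bird south bird south pop bird south S south big S ⇒ bird bird south bird south pop bird south bird south S south big S ⇒ bird bird south bird south pop bird south bird south pop south big S ⇒ bird bird south bird south pop bird south bird south pop south big pop

S ⇒ Y   [S → Y]
Y ⇒ bird M   [Y → bird M]
bird M ⇒ bird S big S   [M → S big S]
bird S big S ⇒ bird bird south S big S   [S → bird south S]
bird bird south S big S ⇒ bird bird south bird south S big S   [S → bird south S]
bird bird south bird south S big S ⇒ bird bird south bird south Y big S   [S → Y]
bird bird south bird south Y big S ⇒ bird bird south bird south Y S south big S   [Y → Y S south]
bird bird south bird south Y S south big S ⇒ bird bird south bird south pop S south big S   [Y → pop]
bird bird south bird south pop S south big S ⇒ bird bird south bird south pop bird south S south big S   [S → bird south S]
bird bird south bird south pop bird south S south big S ⇒ bird bird south bird south pop bird south bird south S south big S   [S → bird south S]
bird bird south bird south pop bird south bird south S south big S ⇒ bird bird south bird south pop bird south bird south pop south big S   [S → pop]
bird bird south bird south pop bird south bird south pop south big S ⇒ bird bird south bird south pop bird south bird south pop south big pop   [S → pop]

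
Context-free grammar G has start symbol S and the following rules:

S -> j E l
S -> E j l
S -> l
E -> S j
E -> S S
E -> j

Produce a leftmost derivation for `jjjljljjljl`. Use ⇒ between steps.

S ⇒ Ejl   [S -> E j l]
Ejl ⇒ SSjl   [E -> S S]
SSjl ⇒ jElSjl   [S -> j E l]
jElSjl ⇒ jSjlSjl   [E -> S j]
jSjlSjl ⇒ jjEljlSjl   [S -> j E l]
jjEljlSjl ⇒ jjjljlSjl   [E -> j]
jjjljlSjl ⇒ jjjljlEjljl   [S -> E j l]
jjjljlEjljl ⇒ jjjljljjljl   [E -> j]

S⇒Ejl⇒SSjl⇒jElSjl⇒jSjlSjl⇒jjEljlSjl⇒jjjljlSjl⇒jjjljlEjljl⇒jjjljljjljl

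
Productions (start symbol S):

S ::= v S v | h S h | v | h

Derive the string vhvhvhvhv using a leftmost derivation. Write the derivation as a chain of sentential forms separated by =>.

S => vSv => vhShv => vhvSvhv => vhvhShvhv => vhvhvhvhv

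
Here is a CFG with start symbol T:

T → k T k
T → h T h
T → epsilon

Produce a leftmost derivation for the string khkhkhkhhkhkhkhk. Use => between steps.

T => kTk   [T → k T k]
kTk => khThk   [T → h T h]
khThk => khkTkhk   [T → k T k]
khkTkhk => khkhThkhk   [T → h T h]
khkhThkhk => khkhkTkhkhk   [T → k T k]
khkhkTkhkhk => khkhkhThkhkhk   [T → h T h]
khkhkhThkhkhk => khkhkhkTkhkhkhk   [T → k T k]
khkhkhkTkhkhkhk => khkhkhkhThkhkhkhk   [T → h T h]
khkhkhkhThkhkhkhk => khkhkhkhhkhkhkhk   [T → epsilon]

T => kTk => khThk => khkTkhk => khkhThkhk => khkhkTkhkhk => khkhkhThkhkhk => khkhkhkTkhkhkhk => khkhkhkhThkhkhkhk => khkhkhkhhkhkhkhk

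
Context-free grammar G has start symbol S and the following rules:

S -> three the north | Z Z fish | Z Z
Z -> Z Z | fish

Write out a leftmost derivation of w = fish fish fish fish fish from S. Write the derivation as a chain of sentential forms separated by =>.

S => Z Z => Z Z Z => Z Z Z Z => fish Z Z Z => fish Z Z Z Z => fish fish Z Z Z => fish fish fish Z Z => fish fish fish fish Z => fish fish fish fish fish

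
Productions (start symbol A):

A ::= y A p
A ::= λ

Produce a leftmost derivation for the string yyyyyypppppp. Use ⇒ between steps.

A⇒yAp⇒yyApp⇒yyyAppp⇒yyyyApppp⇒yyyyyAppppp⇒yyyyyyApppppp⇒yyyyyypppppp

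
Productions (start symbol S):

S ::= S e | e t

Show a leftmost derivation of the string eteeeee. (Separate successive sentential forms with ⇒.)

S ⇒ Se   [S ::= S e]
Se ⇒ See   [S ::= S e]
See ⇒ Seee   [S ::= S e]
Seee ⇒ Seeee   [S ::= S e]
Seeee ⇒ Seeeee   [S ::= S e]
Seeeee ⇒ eteeeee   [S ::= e t]

S ⇒ Se ⇒ See ⇒ Seee ⇒ Seeee ⇒ Seeeee ⇒ eteeeee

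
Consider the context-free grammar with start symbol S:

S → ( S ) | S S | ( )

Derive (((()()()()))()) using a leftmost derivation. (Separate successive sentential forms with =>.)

S => (S)   [S → ( S )]
(S) => (SS)   [S → S S]
(SS) => ((S)S)   [S → ( S )]
((S)S) => (((S))S)   [S → ( S )]
(((S))S) => (((SS))S)   [S → S S]
(((SS))S) => (((SSS))S)   [S → S S]
(((SSS))S) => (((()SS))S)   [S → ( )]
(((()SS))S) => (((()SSS))S)   [S → S S]
(((()SSS))S) => (((()()SS))S)   [S → ( )]
(((()()SS))S) => (((()()()S))S)   [S → ( )]
(((()()()S))S) => (((()()()()))S)   [S → ( )]
(((()()()()))S) => (((()()()()))())   [S → ( )]

S => (S) => (SS) => ((S)S) => (((S))S) => (((SS))S) => (((SSS))S) => (((()SS))S) => (((()SSS))S) => (((()()SS))S) => (((()()()S))S) => (((()()()()))S) => (((()()()()))())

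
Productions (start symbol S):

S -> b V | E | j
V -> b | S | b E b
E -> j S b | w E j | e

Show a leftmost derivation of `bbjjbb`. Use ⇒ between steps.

S ⇒ bV ⇒ bbEb ⇒ bbjSbb ⇒ bbjjbb

S ⇒ bV   [S -> b V]
bV ⇒ bbEb   [V -> b E b]
bbEb ⇒ bbjSbb   [E -> j S b]
bbjSbb ⇒ bbjjbb   [S -> j]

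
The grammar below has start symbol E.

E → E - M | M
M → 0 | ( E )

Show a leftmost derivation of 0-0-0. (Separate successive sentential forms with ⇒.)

E ⇒ E-M ⇒ E-M-M ⇒ M-M-M ⇒ 0-M-M ⇒ 0-0-M ⇒ 0-0-0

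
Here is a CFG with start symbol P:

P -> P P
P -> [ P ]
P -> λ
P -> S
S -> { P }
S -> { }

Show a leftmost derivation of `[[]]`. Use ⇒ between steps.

P ⇒ PP   [P -> P P]
PP ⇒ [P]P   [P -> [ P ]]
[P]P ⇒ [[P]]P   [P -> [ P ]]
[[P]]P ⇒ [[]]P   [P -> λ]
[[]]P ⇒ [[]]   [P -> λ]

P ⇒ PP ⇒ [P]P ⇒ [[P]]P ⇒ [[]]P ⇒ [[]]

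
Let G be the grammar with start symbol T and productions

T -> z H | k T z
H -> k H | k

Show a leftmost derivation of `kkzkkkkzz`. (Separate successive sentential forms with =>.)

T => kTz => kkTzz => kkzHzz => kkzkHzz => kkzkkHzz => kkzkkkHzz => kkzkkkkzz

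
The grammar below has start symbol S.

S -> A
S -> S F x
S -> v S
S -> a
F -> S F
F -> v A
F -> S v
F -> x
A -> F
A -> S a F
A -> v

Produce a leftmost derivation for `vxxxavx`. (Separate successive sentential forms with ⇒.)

S ⇒ vS ⇒ vSFx ⇒ vSFxFx ⇒ vAFxFx ⇒ vFFxFx ⇒ vxFxFx ⇒ vxxxFx ⇒ vxxxSvx ⇒ vxxxavx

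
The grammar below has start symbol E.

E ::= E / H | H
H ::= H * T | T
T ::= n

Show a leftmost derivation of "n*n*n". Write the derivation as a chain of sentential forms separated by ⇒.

E ⇒ H   [E ::= H]
H ⇒ H*T   [H ::= H * T]
H*T ⇒ H*T*T   [H ::= H * T]
H*T*T ⇒ T*T*T   [H ::= T]
T*T*T ⇒ n*T*T   [T ::= n]
n*T*T ⇒ n*n*T   [T ::= n]
n*n*T ⇒ n*n*n   [T ::= n]

E ⇒ H ⇒ H*T ⇒ H*T*T ⇒ T*T*T ⇒ n*T*T ⇒ n*n*T ⇒ n*n*n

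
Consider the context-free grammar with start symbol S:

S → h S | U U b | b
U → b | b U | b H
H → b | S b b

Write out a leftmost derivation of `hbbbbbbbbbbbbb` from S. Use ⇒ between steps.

S ⇒ hS ⇒ hUUb ⇒ hbHUb ⇒ hbSbbUb ⇒ hbUUbbbUb ⇒ hbbUbbbUb ⇒ hbbbHbbbUb ⇒ hbbbSbbbbbUb ⇒ hbbbUUbbbbbbUb ⇒ hbbbbUbbbbbbUb ⇒ hbbbbbbbbbbbUb ⇒ hbbbbbbbbbbbbb

S ⇒ hS   [S → h S]
hS ⇒ hUUb   [S → U U b]
hUUb ⇒ hbHUb   [U → b H]
hbHUb ⇒ hbSbbUb   [H → S b b]
hbSbbUb ⇒ hbUUbbbUb   [S → U U b]
hbUUbbbUb ⇒ hbbUbbbUb   [U → b]
hbbUbbbUb ⇒ hbbbHbbbUb   [U → b H]
hbbbHbbbUb ⇒ hbbbSbbbbbUb   [H → S b b]
hbbbSbbbbbUb ⇒ hbbbUUbbbbbbUb   [S → U U b]
hbbbUUbbbbbbUb ⇒ hbbbbUbbbbbbUb   [U → b]
hbbbbUbbbbbbUb ⇒ hbbbbbbbbbbbUb   [U → b]
hbbbbbbbbbbbUb ⇒ hbbbbbbbbbbbbb   [U → b]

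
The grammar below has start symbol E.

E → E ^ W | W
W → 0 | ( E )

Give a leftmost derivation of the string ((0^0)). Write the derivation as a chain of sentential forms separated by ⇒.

E ⇒ W ⇒ (E) ⇒ (W) ⇒ ((E)) ⇒ ((E^W)) ⇒ ((W^W)) ⇒ ((0^W)) ⇒ ((0^0))

E ⇒ W   [E → W]
W ⇒ (E)   [W → ( E )]
(E) ⇒ (W)   [E → W]
(W) ⇒ ((E))   [W → ( E )]
((E)) ⇒ ((E^W))   [E → E ^ W]
((E^W)) ⇒ ((W^W))   [E → W]
((W^W)) ⇒ ((0^W))   [W → 0]
((0^W)) ⇒ ((0^0))   [W → 0]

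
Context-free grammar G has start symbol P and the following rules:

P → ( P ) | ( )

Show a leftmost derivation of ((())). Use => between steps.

P => (P) => ((P)) => ((()))

P => (P)   [P → ( P )]
(P) => ((P))   [P → ( P )]
((P)) => ((()))   [P → ( )]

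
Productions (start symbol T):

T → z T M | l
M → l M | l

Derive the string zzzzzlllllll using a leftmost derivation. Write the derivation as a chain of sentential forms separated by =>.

T => zTM => zzTMM => zzzTMMM => zzzzTMMMM => zzzzzTMMMMM => zzzzzlMMMMM => zzzzzllMMMM => zzzzzlllMMM => zzzzzllllMM => zzzzzlllllMM => zzzzzllllllM => zzzzzlllllll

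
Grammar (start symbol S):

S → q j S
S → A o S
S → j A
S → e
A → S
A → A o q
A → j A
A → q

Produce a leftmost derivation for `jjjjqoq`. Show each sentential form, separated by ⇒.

S⇒jA⇒jAoq⇒jjAoq⇒jjjAoq⇒jjjjAoq⇒jjjjqoq

S ⇒ jA   [S → j A]
jA ⇒ jAoq   [A → A o q]
jAoq ⇒ jjAoq   [A → j A]
jjAoq ⇒ jjjAoq   [A → j A]
jjjAoq ⇒ jjjjAoq   [A → j A]
jjjjAoq ⇒ jjjjqoq   [A → q]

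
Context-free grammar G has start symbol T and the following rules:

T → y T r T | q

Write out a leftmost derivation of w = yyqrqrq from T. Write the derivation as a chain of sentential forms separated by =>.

T => yTrT => yyTrTrT => yyqrTrT => yyqrqrT => yyqrqrq

T => yTrT   [T → y T r T]
yTrT => yyTrTrT   [T → y T r T]
yyTrTrT => yyqrTrT   [T → q]
yyqrTrT => yyqrqrT   [T → q]
yyqrqrT => yyqrqrq   [T → q]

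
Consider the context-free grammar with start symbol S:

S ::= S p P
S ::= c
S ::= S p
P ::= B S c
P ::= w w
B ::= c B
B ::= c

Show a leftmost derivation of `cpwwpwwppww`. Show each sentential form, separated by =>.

S => SpP => SppP => SpPppP => SpPpPppP => cpPpPppP => cpwwpPppP => cpwwpwwppP => cpwwpwwppww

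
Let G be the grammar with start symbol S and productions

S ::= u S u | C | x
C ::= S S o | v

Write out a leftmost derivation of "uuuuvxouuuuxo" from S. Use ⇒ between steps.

S ⇒ C ⇒ SSo ⇒ uSuSo ⇒ uuSuuSo ⇒ uuuSuuuSo ⇒ uuuuSuuuuSo ⇒ uuuuCuuuuSo ⇒ uuuuSSouuuuSo ⇒ uuuuCSouuuuSo ⇒ uuuuvSouuuuSo ⇒ uuuuvxouuuuSo ⇒ uuuuvxouuuuxo

S ⇒ C   [S ::= C]
C ⇒ SSo   [C ::= S S o]
SSo ⇒ uSuSo   [S ::= u S u]
uSuSo ⇒ uuSuuSo   [S ::= u S u]
uuSuuSo ⇒ uuuSuuuSo   [S ::= u S u]
uuuSuuuSo ⇒ uuuuSuuuuSo   [S ::= u S u]
uuuuSuuuuSo ⇒ uuuuCuuuuSo   [S ::= C]
uuuuCuuuuSo ⇒ uuuuSSouuuuSo   [C ::= S S o]
uuuuSSouuuuSo ⇒ uuuuCSouuuuSo   [S ::= C]
uuuuCSouuuuSo ⇒ uuuuvSouuuuSo   [C ::= v]
uuuuvSouuuuSo ⇒ uuuuvxouuuuSo   [S ::= x]
uuuuvxouuuuSo ⇒ uuuuvxouuuuxo   [S ::= x]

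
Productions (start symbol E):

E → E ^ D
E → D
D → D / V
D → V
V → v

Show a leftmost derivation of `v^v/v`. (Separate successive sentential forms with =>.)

E => E^D => D^D => V^D => v^D => v^D/V => v^V/V => v^v/V => v^v/v

E => E^D   [E → E ^ D]
E^D => D^D   [E → D]
D^D => V^D   [D → V]
V^D => v^D   [V → v]
v^D => v^D/V   [D → D / V]
v^D/V => v^V/V   [D → V]
v^V/V => v^v/V   [V → v]
v^v/V => v^v/v   [V → v]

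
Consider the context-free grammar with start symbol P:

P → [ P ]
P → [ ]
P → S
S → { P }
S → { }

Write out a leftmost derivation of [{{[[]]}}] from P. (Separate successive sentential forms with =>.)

P => [P]   [P → [ P ]]
[P] => [S]   [P → S]
[S] => [{P}]   [S → { P }]
[{P}] => [{S}]   [P → S]
[{S}] => [{{P}}]   [S → { P }]
[{{P}}] => [{{[P]}}]   [P → [ P ]]
[{{[P]}}] => [{{[[]]}}]   [P → [ ]]

P => [P] => [S] => [{P}] => [{S}] => [{{P}}] => [{{[P]}}] => [{{[[]]}}]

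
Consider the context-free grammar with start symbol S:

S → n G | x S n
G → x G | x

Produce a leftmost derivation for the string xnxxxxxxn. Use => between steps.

S => xSn => xnGn => xnxGn => xnxxGn => xnxxxGn => xnxxxxGn => xnxxxxxGn => xnxxxxxxn

S => xSn   [S → x S n]
xSn => xnGn   [S → n G]
xnGn => xnxGn   [G → x G]
xnxGn => xnxxGn   [G → x G]
xnxxGn => xnxxxGn   [G → x G]
xnxxxGn => xnxxxxGn   [G → x G]
xnxxxxGn => xnxxxxxGn   [G → x G]
xnxxxxxGn => xnxxxxxxn   [G → x]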